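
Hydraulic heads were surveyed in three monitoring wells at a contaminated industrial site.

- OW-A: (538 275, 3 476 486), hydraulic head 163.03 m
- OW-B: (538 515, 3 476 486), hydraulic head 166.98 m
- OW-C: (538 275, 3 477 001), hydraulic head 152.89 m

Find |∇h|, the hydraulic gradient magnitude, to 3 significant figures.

∂h/∂x = (166.98 − 163.03) / (538515 − 538275) = +0.01646
∂h/∂y = (152.89 − 163.03) / (3477001 − 3476486) = -0.01969
|∇h| = √(0.01646² + -0.01969²) = 0.02566

0.0257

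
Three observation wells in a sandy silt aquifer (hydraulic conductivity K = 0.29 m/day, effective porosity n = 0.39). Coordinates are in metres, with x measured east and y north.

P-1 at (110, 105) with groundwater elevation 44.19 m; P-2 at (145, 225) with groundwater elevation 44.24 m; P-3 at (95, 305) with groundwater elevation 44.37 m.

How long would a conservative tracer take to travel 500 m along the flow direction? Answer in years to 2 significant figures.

1200 years

With h = a·x + b·y + c and P-1 as origin, the differences give:
  35·a + 120·b = +0.05
  (-15)·a + 200·b = +0.18
Eliminate b (×200 and ×120, subtract): 8800·a = -11.600 → a = ∂h/∂x = -0.001318
Back-substitute: b = ∂h/∂y = +0.0008011.
|∇h| = √(-0.001318² + 0.0008011²) = 0.001542
Seepage velocity v = K·i/n = 0.29 × 0.001542 / 0.39 = 0.001147 m/day.
t = 500 / 0.001147 = 4.359e+05 days = 1.19e+03 years.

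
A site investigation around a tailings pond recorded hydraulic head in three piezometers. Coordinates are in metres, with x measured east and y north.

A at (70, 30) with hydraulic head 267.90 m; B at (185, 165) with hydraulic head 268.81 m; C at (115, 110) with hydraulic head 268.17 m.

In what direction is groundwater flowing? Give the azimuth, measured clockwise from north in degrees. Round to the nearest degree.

285°

Taking A as reference: B−A = (115, 135, +0.91); C−A = (45, 80, +0.27).
Solve a·Δx + b·Δy = Δh: det = 115·80 − 45·135 = 3125.
∂h/∂x = [(+0.91)·80 − (+0.27)·135] / 3125 = +0.01163
∂h/∂y = [115·(+0.27) − 45·(+0.91)] / 3125 = -0.003168
Flow direction (−∇h) has components (-0.01163 E, +0.003168 N).
Azimuth = atan2(E, N) = atan2(-0.01163, +0.003168) = 285.2° ≈ 285°.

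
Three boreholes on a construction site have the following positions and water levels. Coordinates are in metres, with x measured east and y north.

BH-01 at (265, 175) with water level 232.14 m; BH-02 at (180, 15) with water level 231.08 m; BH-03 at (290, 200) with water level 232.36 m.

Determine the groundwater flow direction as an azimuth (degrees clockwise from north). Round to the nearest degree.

228°

Taking BH-01 as reference: BH-02−BH-01 = (-85, -160, -1.06); BH-03−BH-01 = (25, 25, +0.22).
Solve a·Δx + b·Δy = Δh: det = (-85)·25 − 25·(-160) = 1875.
∂h/∂x = [(-1.06)·25 − (+0.22)·(-160)] / 1875 = +0.004640
∂h/∂y = [(-85)·(+0.22) − 25·(-1.06)] / 1875 = +0.004160
Flow direction (−∇h) has components (-0.004640 E, -0.004160 N).
Azimuth = atan2(E, N) = atan2(-0.004640, -0.004160) = 228.1° ≈ 228°.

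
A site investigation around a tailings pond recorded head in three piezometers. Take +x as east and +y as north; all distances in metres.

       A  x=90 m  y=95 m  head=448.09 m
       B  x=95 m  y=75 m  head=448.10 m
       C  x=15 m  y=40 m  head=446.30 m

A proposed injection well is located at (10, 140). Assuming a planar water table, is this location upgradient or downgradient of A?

Differences from A: to B (Δx, Δy, Δh) = (5, -20, +0.01); to C = (-75, -55, -1.79).
Solve a·Δx + b·Δy = Δh: det = 5·(-55) − (-75)·(-20) = -1775.
∂h/∂x = [(+0.01)·(-55) − (-1.79)·(-20)] / -1775 = +0.02048
∂h/∂y = [5·(-1.79) − (-75)·(+0.01)] / -1775 = +0.004620
Head at (10, 140) = 448.09 + (+0.02048)·(-80) + (+0.004620)·(45) = 446.66 m.
That is lower than the 448.09 m at A, so the point is downgradient.

downgradient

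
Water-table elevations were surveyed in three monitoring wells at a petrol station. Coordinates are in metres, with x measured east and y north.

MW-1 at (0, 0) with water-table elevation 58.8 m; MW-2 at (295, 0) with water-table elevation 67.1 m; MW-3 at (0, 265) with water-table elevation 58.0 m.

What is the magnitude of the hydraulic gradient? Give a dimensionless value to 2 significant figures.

0.028

∂h/∂x = (67.1 − 58.8) / (295 − 0) = +0.02814
∂h/∂y = (58.0 − 58.8) / (265 − 0) = -0.003019
|∇h| = √(0.02814² + -0.003019²) = 0.0283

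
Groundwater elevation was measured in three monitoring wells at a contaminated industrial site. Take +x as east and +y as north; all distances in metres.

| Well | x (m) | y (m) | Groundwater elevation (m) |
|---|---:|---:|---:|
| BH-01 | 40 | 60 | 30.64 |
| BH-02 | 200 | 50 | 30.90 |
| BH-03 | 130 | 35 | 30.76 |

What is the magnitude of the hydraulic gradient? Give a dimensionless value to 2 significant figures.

Taking BH-01 as reference: BH-02−BH-01 = (160, -10, +0.26); BH-03−BH-01 = (90, -25, +0.12).
Determinant of the coordinate differences = 160·(-25) − 90·(-10) = -3100.
∂h/∂x = [(+0.26)·(-25) − (+0.12)·(-10)] / -3100 = +0.001710
∂h/∂y = [160·(+0.12) − 90·(+0.26)] / -3100 = +0.001355
|∇h| = √(0.001710² + 0.001355²) = 0.002182

0.0022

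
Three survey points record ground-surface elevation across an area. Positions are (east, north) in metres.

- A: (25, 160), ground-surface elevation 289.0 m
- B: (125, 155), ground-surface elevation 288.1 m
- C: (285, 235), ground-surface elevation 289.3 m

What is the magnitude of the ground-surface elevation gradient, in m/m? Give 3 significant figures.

0.0309 m/m

Differences from A: to B (Δx, Δy, Δh) = (100, -5, -0.9); to C = (260, 75, +0.3).
Determinant of the coordinate differences = 100·75 − 260·(-5) = 8800.
∂z/∂x = [(-0.9)·75 − (+0.3)·(-5)] / 8800 = -0.007500
∂z/∂y = [100·(+0.3) − 260·(-0.9)] / 8800 = +0.03000
|∇f| = √(-0.007500² + 0.03000²) = 0.03092 m/m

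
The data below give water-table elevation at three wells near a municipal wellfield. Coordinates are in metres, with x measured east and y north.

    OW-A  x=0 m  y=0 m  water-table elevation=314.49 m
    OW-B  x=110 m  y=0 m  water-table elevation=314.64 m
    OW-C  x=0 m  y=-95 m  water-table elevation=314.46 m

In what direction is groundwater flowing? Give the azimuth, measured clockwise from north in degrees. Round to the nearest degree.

∂h/∂x = (314.64 − 314.49) / (110 − 0) = +0.001364
∂h/∂y = (314.46 − 314.49) / (-95 − 0) = +0.0003158
Flow direction (−∇h) has components (-0.001364 E, -0.0003158 N).
Azimuth = atan2(E, N) = atan2(-0.001364, -0.0003158) = 257.0° ≈ 257°.

257°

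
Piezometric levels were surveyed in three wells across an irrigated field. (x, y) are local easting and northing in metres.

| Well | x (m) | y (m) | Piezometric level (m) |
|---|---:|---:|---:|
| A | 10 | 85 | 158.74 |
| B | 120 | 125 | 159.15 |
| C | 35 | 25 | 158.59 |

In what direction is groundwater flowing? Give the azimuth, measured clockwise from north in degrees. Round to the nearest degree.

215°

Differences from A: to B (Δx, Δy, Δh) = (110, 40, +0.41); to C = (25, -60, -0.15).
Determinant of the coordinate differences = 110·(-60) − 25·40 = -7600.
∂h/∂x = [(+0.41)·(-60) − (-0.15)·40] / -7600 = +0.002447
∂h/∂y = [110·(-0.15) − 25·(+0.41)] / -7600 = +0.003520
Flow direction (−∇h) has components (-0.002447 E, -0.003520 N).
Azimuth = atan2(E, N) = atan2(-0.002447, -0.003520) = 214.8° ≈ 215°.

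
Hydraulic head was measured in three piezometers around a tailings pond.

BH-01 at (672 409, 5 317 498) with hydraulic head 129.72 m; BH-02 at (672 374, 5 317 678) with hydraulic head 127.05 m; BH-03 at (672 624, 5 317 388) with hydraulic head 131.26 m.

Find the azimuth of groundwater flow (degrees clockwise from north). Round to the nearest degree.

With h = a·x + b·y + c and BH-01 as origin, the differences give:
  (-35)·a + 180·b = -2.67
  215·a + (-110)·b = +1.54
Eliminate b (×(-110) and ×180, subtract): -34850·a = 16.500 → a = ∂h/∂x = -0.0004735
Back-substitute: b = ∂h/∂y = -0.01493.
Flow direction (−∇h) has components (+0.0004735 E, +0.01493 N).
Azimuth = atan2(E, N) = atan2(+0.0004735, +0.01493) = 1.8° ≈ 002°.

002°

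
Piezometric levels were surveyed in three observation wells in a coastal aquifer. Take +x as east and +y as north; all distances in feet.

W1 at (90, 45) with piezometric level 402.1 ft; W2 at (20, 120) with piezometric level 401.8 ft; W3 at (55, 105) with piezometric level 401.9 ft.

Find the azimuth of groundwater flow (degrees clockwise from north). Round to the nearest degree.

Taking W1 as reference: W2−W1 = (-70, 75, -0.3); W3−W1 = (-35, 60, -0.2).
Determinant of the coordinate differences = (-70)·60 − (-35)·75 = -1575.
∂h/∂x = [(-0.3)·60 − (-0.2)·75] / -1575 = +0.001905
∂h/∂y = [(-70)·(-0.2) − (-35)·(-0.3)] / -1575 = -0.002222
Flow direction (−∇h) has components (-0.001905 E, +0.002222 N).
Azimuth = atan2(E, N) = atan2(-0.001905, +0.002222) = 319.4° ≈ 319°.

319°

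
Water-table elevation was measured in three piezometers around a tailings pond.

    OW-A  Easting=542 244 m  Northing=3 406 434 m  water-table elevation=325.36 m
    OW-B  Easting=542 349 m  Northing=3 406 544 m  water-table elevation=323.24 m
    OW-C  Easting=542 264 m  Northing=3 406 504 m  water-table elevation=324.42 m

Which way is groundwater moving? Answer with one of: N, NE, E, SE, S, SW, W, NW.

NE

Differences from OW-A: to OW-B (Δx, Δy, Δh) = (105, 110, -2.12); to OW-C = (20, 70, -0.94).
Determinant of the coordinate differences = 105·70 − 20·110 = 5150.
∂h/∂x = [(-2.12)·70 − (-0.94)·110] / 5150 = -0.008738
∂h/∂y = [105·(-0.94) − 20·(-2.12)] / 5150 = -0.01093
Flow = −∇h = (+0.008738 east, +0.01093 north), which points northeast.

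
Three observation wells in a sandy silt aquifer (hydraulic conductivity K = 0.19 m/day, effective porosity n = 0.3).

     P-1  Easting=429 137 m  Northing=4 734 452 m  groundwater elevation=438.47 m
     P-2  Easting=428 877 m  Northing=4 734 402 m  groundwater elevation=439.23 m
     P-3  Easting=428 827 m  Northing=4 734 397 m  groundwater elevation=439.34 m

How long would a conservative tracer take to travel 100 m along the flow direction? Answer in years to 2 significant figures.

54 years

Taking P-1 as reference: P-2−P-1 = (-260, -50, +0.76); P-3−P-1 = (-310, -55, +0.87).
Determinant of the coordinate differences = (-260)·(-55) − (-310)·(-50) = -1200.
∂h/∂x = [(+0.76)·(-55) − (+0.87)·(-50)] / -1200 = -0.001417
∂h/∂y = [(-260)·(+0.87) − (-310)·(+0.76)] / -1200 = -0.007833
|∇h| = √(-0.001417² + -0.007833²) = 0.00796
Seepage velocity v = K·i/n = 0.19 × 0.00796 / 0.3 = 0.005041 m/day.
t = 100 / 0.005041 = 1.984e+04 days = 54.3 years.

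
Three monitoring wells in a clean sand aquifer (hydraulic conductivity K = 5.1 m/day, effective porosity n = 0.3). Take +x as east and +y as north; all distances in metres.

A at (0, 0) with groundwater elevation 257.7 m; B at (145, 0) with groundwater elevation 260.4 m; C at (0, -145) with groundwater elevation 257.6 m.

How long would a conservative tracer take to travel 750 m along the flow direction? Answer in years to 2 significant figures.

6.5 years

∂h/∂x = (260.4 − 257.7) / (145 − 0) = +0.01862
∂h/∂y = (257.6 − 257.7) / (-145 − 0) = +0.0006897
|∇h| = √(0.01862² + 0.0006897²) = 0.01863
Seepage velocity v = K·i/n = 5.1 × 0.01863 / 0.3 = 0.3167 m/day.
t = 750 / 0.3167 = 2368 days = 6.48 years.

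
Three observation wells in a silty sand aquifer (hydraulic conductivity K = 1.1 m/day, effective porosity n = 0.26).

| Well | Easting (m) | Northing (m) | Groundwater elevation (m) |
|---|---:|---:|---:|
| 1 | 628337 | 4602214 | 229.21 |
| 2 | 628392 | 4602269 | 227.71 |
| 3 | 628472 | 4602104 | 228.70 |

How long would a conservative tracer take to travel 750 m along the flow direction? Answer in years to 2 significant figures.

25 years

Differences from 1: to 2 (Δx, Δy, Δh) = (55, 55, -1.50); to 3 = (135, -110, -0.51).
Determinant of the coordinate differences = 55·(-110) − 135·55 = -13475.
∂h/∂x = [(-1.50)·(-110) − (-0.51)·55] / -13475 = -0.01433
∂h/∂y = [55·(-0.51) − 135·(-1.50)] / -13475 = -0.01295
|∇h| = √(-0.01433² + -0.01295²) = 0.01931
Seepage velocity v = K·i/n = 1.1 × 0.01931 / 0.26 = 0.0817 m/day.
t = 750 / 0.0817 = 9180 days = 25.1 years.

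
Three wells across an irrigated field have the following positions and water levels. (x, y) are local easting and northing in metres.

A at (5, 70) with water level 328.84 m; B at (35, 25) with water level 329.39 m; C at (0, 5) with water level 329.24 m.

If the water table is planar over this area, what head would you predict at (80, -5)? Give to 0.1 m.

Differences from A: to B (Δx, Δy, Δh) = (30, -45, +0.55); to C = (-5, -65, +0.40).
Solve a·Δx + b·Δy = Δh: det = 30·(-65) − (-5)·(-45) = -2175.
∂h/∂x = [(+0.55)·(-65) − (+0.40)·(-45)] / -2175 = +0.008161
∂h/∂y = [30·(+0.40) − (-5)·(+0.55)] / -2175 = -0.006782
h(80, -5) = 328.84 + (+0.008161)·(75) + (-0.006782)·(-75) = 328.84 +0.612 +0.509 = 329.961 m.

330.0 m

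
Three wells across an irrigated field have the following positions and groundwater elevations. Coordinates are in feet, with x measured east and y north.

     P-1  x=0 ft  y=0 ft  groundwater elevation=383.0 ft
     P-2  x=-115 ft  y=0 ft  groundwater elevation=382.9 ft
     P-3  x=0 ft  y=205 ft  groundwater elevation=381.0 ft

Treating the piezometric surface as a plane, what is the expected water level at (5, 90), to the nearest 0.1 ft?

∂h/∂x = (382.9 − 383.0) / (-115 − 0) = +0.0008696
∂h/∂y = (381.0 − 383.0) / (205 − 0) = -0.009756
h(5, 90) = 383.0 + (+0.0008696)·(5) + (-0.009756)·(90) = 383.0 +0.004 -0.878 = 382.126 ft.

382.1 ft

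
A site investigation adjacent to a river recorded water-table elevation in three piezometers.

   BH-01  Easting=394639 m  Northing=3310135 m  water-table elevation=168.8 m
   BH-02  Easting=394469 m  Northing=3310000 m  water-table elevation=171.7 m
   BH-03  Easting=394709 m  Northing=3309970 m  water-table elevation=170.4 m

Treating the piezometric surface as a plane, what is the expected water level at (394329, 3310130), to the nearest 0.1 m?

171.0 m

Differences from BH-01: to BH-02 (Δx, Δy, Δh) = (-170, -135, +2.9); to BH-03 = (70, -165, +1.6).
Determinant of the coordinate differences = (-170)·(-165) − 70·(-135) = 37500.
∂h/∂x = [(+2.9)·(-165) − (+1.6)·(-135)] / 37500 = -0.007000
∂h/∂y = [(-170)·(+1.6) − 70·(+2.9)] / 37500 = -0.01267
h(394329, 3310130) = 168.8 + (-0.007000)·(-310) + (-0.01267)·(-5) = 168.8 +2.170 +0.063 = 171.033 m.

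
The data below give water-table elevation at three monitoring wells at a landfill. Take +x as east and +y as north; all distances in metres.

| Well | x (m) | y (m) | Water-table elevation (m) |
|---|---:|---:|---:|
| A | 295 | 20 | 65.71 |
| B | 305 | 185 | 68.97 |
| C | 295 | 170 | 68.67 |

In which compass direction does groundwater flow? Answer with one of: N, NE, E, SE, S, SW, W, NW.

S

Taking A as reference: B−A = (10, 165, +3.26); C−A = (0, 150, +2.96).
Solve a·Δx + b·Δy = Δh: det = 10·150 − 0·165 = 1500.
∂h/∂x = [(+3.26)·150 − (+2.96)·165] / 1500 = +0.0004000
∂h/∂y = [10·(+2.96) − 0·(+3.26)] / 1500 = +0.01973
Flow = −∇h = (-0.0004000 east, -0.01973 north), which points south.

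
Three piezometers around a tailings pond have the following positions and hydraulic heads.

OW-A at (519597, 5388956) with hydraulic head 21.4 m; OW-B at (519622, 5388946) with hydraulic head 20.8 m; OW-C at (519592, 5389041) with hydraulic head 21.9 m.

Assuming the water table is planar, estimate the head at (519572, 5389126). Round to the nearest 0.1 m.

22.7 m

With h = a·x + b·y + c and OW-A as origin, the differences give:
  25·a + (-10)·b = -0.6
  (-5)·a + 85·b = +0.5
Eliminate b (×85 and ×(-10), subtract): 2075·a = -46.00 → a = ∂h/∂x = -0.02217
Back-substitute: b = ∂h/∂y = +0.004578.
h(519572, 5389126) = 21.4 + (-0.02217)·(-25) + (+0.004578)·(170) = 21.4 +0.554 +0.778 = 22.733 m.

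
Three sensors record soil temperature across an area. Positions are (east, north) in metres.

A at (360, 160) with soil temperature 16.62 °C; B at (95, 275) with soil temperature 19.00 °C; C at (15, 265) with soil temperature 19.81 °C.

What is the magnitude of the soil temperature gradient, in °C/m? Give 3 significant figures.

Differences from A: to B (Δx, Δy, Δh) = (-265, 115, +2.38); to C = (-345, 105, +3.19).
Determinant of the coordinate differences = (-265)·105 − (-345)·115 = 11850.
∂T/∂x = [(+2.38)·105 − (+3.19)·115] / 11850 = -0.009869
∂T/∂y = [(-265)·(+3.19) − (-345)·(+2.38)] / 11850 = -0.002046
|∇f| = √(-0.009869² + -0.002046²) = 0.01008 °C/m

0.0101 °C/m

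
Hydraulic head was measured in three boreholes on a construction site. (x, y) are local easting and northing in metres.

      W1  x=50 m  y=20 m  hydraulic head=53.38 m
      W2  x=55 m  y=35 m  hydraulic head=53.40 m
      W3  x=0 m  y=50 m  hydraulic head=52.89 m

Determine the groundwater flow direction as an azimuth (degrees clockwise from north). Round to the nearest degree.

Taking W1 as reference: W2−W1 = (5, 15, +0.02); W3−W1 = (-50, 30, -0.49).
Determinant of the coordinate differences = 5·30 − (-50)·15 = 900.
∂h/∂x = [(+0.02)·30 − (-0.49)·15] / 900 = +0.008833
∂h/∂y = [5·(-0.49) − (-50)·(+0.02)] / 900 = -0.001611
Flow direction (−∇h) has components (-0.008833 E, +0.001611 N).
Azimuth = atan2(E, N) = atan2(-0.008833, +0.001611) = 280.3° ≈ 280°.

280°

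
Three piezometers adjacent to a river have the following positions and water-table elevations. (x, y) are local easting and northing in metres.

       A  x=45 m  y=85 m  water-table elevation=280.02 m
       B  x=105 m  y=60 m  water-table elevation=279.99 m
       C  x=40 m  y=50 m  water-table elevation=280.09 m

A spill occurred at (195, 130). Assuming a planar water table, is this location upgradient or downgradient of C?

downgradient

With h = a·x + b·y + c and A as origin, the differences give:
  60·a + (-25)·b = -0.03
  (-5)·a + (-35)·b = +0.07
Eliminate b (×(-35) and ×(-25), subtract): -2225·a = 2.800 → a = ∂h/∂x = -0.001258
Back-substitute: b = ∂h/∂y = -0.001820.
Head at (195, 130) = 280.02 + (-0.001258)·(150) + (-0.001820)·(45) = 279.75 m.
That is lower than the 280.09 m at C, so the point is downgradient.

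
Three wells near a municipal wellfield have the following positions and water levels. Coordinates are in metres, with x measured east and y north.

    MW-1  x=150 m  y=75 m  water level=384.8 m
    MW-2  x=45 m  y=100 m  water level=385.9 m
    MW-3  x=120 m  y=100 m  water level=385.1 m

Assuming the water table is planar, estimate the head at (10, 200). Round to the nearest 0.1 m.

386.2 m

Three-point gradient (reference MW-1): Δ to MW-2 = (-105, 25, +1.1), Δ to MW-3 = (-30, 25, +0.3).
∂h/∂x = -0.01067, ∂h/∂y = -0.0008000 (det = -1875).
h(10, 200) = 384.8 + (-0.01067)·(-140) + (-0.0008000)·(125) = 384.8 +1.493 -0.100 = 386.193 m.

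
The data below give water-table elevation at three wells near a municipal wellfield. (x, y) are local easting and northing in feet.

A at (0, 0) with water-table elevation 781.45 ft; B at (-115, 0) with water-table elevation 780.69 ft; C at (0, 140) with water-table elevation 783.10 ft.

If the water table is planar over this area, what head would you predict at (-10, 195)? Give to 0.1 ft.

783.7 ft

∂h/∂x = (780.69 − 781.45) / (-115 − 0) = +0.006609
∂h/∂y = (783.10 − 781.45) / (140 − 0) = +0.01179
h(-10, 195) = 781.45 + (+0.006609)·(-10) + (+0.01179)·(195) = 781.45 -0.066 +2.298 = 783.682 ft.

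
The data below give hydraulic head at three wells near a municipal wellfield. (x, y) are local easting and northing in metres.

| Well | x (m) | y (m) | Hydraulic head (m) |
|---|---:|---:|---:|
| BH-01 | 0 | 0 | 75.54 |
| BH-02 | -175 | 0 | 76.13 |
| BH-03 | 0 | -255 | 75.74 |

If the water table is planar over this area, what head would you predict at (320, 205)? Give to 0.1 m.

∂h/∂x = (76.13 − 75.54) / (-175 − 0) = -0.003371
∂h/∂y = (75.74 − 75.54) / (-255 − 0) = -0.0007843
h(320, 205) = 75.54 + (-0.003371)·(320) + (-0.0007843)·(205) = 75.54 -1.079 -0.161 = 74.300 m.

74.3 m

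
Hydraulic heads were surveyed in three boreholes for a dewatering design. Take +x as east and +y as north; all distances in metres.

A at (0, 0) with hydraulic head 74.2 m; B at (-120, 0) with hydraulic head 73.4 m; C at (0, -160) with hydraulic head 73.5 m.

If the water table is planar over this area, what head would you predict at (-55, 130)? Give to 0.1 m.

∂h/∂x = (73.4 − 74.2) / (-120 − 0) = +0.006667
∂h/∂y = (73.5 − 74.2) / (-160 − 0) = +0.004375
h(-55, 130) = 74.2 + (+0.006667)·(-55) + (+0.004375)·(130) = 74.2 -0.367 +0.569 = 74.402 m.

74.4 m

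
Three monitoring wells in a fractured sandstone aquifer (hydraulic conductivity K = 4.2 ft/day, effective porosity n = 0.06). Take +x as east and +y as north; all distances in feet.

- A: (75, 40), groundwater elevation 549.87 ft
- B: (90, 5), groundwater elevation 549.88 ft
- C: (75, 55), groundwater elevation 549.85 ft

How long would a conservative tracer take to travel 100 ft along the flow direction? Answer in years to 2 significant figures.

1.4 years

Differences from A: to B (Δx, Δy, Δh) = (15, -35, +0.01); to C = (0, 15, -0.02).
Solve a·Δx + b·Δy = Δh: det = 15·15 − 0·(-35) = 225.
∂h/∂x = [(+0.01)·15 − (-0.02)·(-35)] / 225 = -0.002444
∂h/∂y = [15·(-0.02) − 0·(+0.01)] / 225 = -0.001333
|∇h| = √(-0.002444² + -0.001333²) = 0.002784
Seepage velocity v = K·i/n = 4.2 × 0.002784 / 0.06 = 0.1949 ft/day.
t = 100 / 0.1949 = 513.1 days = 1.4 years.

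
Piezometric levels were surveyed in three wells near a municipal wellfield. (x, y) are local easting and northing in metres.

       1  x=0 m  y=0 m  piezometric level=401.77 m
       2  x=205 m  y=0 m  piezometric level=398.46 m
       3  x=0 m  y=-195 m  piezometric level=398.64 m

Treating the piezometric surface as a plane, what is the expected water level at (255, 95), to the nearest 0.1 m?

399.2 m

∂h/∂x = (398.46 − 401.77) / (205 − 0) = -0.01615
∂h/∂y = (398.64 − 401.77) / (-195 − 0) = +0.01605
h(255, 95) = 401.77 + (-0.01615)·(255) + (+0.01605)·(95) = 401.77 -4.117 +1.525 = 399.178 m.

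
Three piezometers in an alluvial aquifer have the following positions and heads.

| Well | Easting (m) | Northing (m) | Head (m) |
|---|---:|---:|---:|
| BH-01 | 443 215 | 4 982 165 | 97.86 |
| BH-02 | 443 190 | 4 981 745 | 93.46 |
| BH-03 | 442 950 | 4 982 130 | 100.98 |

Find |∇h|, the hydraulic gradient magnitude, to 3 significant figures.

Differences from BH-01: to BH-02 (Δx, Δy, Δh) = (-25, -420, -4.40); to BH-03 = (-265, -35, +3.12).
Solve a·Δx + b·Δy = Δh: det = (-25)·(-35) − (-265)·(-420) = -110425.
∂h/∂x = [(-4.40)·(-35) − (+3.12)·(-420)] / -110425 = -0.01326
∂h/∂y = [(-25)·(+3.12) − (-265)·(-4.40)] / -110425 = +0.01127
|∇h| = √(-0.01326² + 0.01127²) = 0.0174

0.0174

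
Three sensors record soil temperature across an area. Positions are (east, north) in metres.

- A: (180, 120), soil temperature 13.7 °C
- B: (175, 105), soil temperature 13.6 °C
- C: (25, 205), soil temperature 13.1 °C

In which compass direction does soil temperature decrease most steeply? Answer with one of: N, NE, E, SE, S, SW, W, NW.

Taking A as reference: B−A = (-5, -15, -0.1); C−A = (-155, 85, -0.6).
Solve a·Δx + b·Δy = ΔT: det = (-5)·85 − (-155)·(-15) = -2750.
∂T/∂x = [(-0.1)·85 − (-0.6)·(-15)] / -2750 = +0.006364
∂T/∂y = [(-5)·(-0.6) − (-155)·(-0.1)] / -2750 = +0.004545
Steepest decrease is along −∇f = (-0.006364 E, -0.004545 N) → southwest.

SW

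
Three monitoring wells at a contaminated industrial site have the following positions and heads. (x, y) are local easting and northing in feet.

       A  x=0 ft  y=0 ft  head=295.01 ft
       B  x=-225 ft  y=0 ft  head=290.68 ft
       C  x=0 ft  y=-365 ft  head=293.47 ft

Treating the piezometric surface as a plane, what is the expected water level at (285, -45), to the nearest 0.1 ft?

300.3 ft

∂h/∂x = (290.68 − 295.01) / (-225 − 0) = +0.01924
∂h/∂y = (293.47 − 295.01) / (-365 − 0) = +0.004219
h(285, -45) = 295.01 + (+0.01924)·(285) + (+0.004219)·(-45) = 295.01 +5.485 -0.190 = 300.305 ft.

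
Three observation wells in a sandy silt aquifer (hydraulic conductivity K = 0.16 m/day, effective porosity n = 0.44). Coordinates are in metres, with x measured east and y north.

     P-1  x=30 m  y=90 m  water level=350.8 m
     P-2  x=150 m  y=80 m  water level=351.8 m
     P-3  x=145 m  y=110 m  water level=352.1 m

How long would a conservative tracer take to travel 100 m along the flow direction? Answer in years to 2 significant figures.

51 years

Taking P-1 as reference: P-2−P-1 = (120, -10, +1.0); P-3−P-1 = (115, 20, +1.3).
Determinant of the coordinate differences = 120·20 − 115·(-10) = 3550.
∂h/∂x = [(+1.0)·20 − (+1.3)·(-10)] / 3550 = +0.009296
∂h/∂y = [120·(+1.3) − 115·(+1.0)] / 3550 = +0.01155
|∇h| = √(0.009296² + 0.01155²) = 0.01483
Seepage velocity v = K·i/n = 0.16 × 0.01483 / 0.44 = 0.005393 m/day.
t = 100 / 0.005393 = 1.854e+04 days = 50.8 years.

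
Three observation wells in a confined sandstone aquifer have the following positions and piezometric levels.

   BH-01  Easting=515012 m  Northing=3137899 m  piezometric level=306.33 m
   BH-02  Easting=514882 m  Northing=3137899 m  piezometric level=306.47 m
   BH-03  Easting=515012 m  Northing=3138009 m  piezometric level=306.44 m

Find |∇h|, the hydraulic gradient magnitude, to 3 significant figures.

0.00147

∂h/∂x = (306.47 − 306.33) / (514882 − 515012) = -0.001077
∂h/∂y = (306.44 − 306.33) / (3138009 − 3137899) = +0.001000
|∇h| = √(-0.001077² + 0.001000²) = 0.00147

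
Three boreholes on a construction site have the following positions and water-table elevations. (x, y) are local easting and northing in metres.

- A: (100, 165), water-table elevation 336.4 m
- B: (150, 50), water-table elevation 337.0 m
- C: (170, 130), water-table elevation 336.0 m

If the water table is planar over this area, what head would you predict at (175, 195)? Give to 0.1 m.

With h = a·x + b·y + c and A as origin, the differences give:
  50·a + (-115)·b = +0.6
  70·a + (-35)·b = -0.4
Eliminate b (×(-35) and ×(-115), subtract): 6300·a = -67.00 → a = ∂h/∂x = -0.01063
Back-substitute: b = ∂h/∂y = -0.009841.
h(175, 195) = 336.4 + (-0.01063)·(75) + (-0.009841)·(30) = 336.4 -0.798 -0.295 = 335.307 m.

335.3 m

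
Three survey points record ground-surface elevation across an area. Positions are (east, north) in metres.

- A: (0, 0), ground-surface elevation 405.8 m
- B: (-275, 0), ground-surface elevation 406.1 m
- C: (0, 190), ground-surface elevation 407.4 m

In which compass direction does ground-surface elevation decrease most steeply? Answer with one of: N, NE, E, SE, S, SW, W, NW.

S

∂z/∂x = (406.1 − 405.8) / (-275 − 0) = -0.001091
∂z/∂y = (407.4 − 405.8) / (190 − 0) = +0.008421
Steepest decrease is along −∇f = (+0.001091 E, -0.008421 N) → south.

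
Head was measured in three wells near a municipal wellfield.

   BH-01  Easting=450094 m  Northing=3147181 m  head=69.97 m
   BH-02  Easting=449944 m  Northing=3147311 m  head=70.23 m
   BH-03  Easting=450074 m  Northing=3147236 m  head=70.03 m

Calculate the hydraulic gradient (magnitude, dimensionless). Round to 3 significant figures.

Differences from BH-01: to BH-02 (Δx, Δy, Δh) = (-150, 130, +0.26); to BH-03 = (-20, 55, +0.06).
Determinant of the coordinate differences = (-150)·55 − (-20)·130 = -5650.
∂h/∂x = [(+0.26)·55 − (+0.06)·130] / -5650 = -0.001150
∂h/∂y = [(-150)·(+0.06) − (-20)·(+0.26)] / -5650 = +0.0006726
|∇h| = √(-0.001150² + 0.0006726²) = 0.001332

0.00133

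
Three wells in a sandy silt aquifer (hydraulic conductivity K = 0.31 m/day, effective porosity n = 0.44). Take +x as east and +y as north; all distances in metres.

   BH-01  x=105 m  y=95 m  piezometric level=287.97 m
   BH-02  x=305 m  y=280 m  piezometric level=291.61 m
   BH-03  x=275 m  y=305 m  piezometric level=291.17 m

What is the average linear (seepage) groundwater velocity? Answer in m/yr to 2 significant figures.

Three-point gradient (reference BH-01): Δ to BH-02 = (200, 185, +3.64), Δ to BH-03 = (170, 210, +3.20).
∂h/∂x = +0.01634, ∂h/∂y = +0.002009 (det = 10550).
|∇h| = √(0.01634² + 0.002009²) = 0.01646
Seepage velocity v = K·i/n = 0.31 × 0.01646 / 0.44 = 0.0116 m/day = 4.237 m/yr.

4.2 m/yr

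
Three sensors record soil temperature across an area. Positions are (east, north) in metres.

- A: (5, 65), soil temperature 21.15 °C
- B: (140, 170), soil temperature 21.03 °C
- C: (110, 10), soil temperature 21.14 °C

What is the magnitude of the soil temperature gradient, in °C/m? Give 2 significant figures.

With T = a·x + b·y + c and A as origin, the differences give:
  135·a + 105·b = -0.12
  105·a + (-55)·b = -0.01
Eliminate b (×(-55) and ×105, subtract): -18450·a = 7.650 → a = ∂T/∂x = -0.0004146
Back-substitute: b = ∂T/∂y = -0.0006098.
|∇f| = √(-0.0004146² + -0.0006098²) = 0.0007374 °C/m

0.00074 °C/m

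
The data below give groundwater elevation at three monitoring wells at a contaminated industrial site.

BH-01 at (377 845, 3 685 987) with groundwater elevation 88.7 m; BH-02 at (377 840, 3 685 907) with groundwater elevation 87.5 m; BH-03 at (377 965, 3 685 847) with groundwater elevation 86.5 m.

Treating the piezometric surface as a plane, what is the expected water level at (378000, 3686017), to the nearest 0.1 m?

Three-point gradient (reference BH-01): Δ to BH-02 = (-5, -80, -1.2), Δ to BH-03 = (120, -140, -2.2).
∂h/∂x = -0.0007767, ∂h/∂y = +0.01505 (det = 10300).
h(378000, 3686017) = 88.7 + (-0.0007767)·(155) + (+0.01505)·(30) = 88.7 -0.120 +0.451 = 89.031 m.

89.0 m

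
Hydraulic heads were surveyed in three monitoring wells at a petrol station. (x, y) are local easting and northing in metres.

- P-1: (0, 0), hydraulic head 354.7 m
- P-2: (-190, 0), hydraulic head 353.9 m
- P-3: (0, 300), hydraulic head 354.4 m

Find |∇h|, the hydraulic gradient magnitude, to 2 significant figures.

0.0043

∂h/∂x = (353.9 − 354.7) / (-190 − 0) = +0.004211
∂h/∂y = (354.4 − 354.7) / (300 − 0) = -0.001000
|∇h| = √(0.004211² + -0.001000²) = 0.004328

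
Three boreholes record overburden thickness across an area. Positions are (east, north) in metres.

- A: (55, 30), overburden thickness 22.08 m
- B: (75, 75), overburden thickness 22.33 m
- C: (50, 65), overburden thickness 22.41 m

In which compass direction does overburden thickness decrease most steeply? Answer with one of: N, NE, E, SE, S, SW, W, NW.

Three-point gradient (reference A): Δ to B = (20, 45, +0.25), Δ to C = (-5, 35, +0.33).
∂d/∂x = -0.006595, ∂d/∂y = +0.008486 (det = 925).
Steepest decrease is along −∇f = (+0.006595 E, -0.008486 N) → southeast.

SE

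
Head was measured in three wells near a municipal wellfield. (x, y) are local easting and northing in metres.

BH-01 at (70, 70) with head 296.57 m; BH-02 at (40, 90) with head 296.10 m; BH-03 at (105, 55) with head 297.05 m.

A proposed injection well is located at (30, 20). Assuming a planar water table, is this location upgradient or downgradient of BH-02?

Three-point gradient (reference BH-01): Δ to BH-02 = (-30, 20, -0.47), Δ to BH-03 = (35, -15, +0.48).
∂h/∂x = +0.01020, ∂h/∂y = -0.008200 (det = -250).
Head at (30, 20) = 296.57 + (+0.01020)·(-40) + (-0.008200)·(-50) = 296.57 m.
That is higher than the 296.10 m at BH-02, so the point is upgradient.

upgradient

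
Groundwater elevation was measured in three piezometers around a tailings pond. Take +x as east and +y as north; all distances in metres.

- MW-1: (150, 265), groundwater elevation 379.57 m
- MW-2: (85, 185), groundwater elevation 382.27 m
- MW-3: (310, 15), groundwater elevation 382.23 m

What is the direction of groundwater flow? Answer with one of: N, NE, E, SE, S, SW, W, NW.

NE

With h = a·x + b·y + c and MW-1 as origin, the differences give:
  (-65)·a + (-80)·b = +2.70
  160·a + (-250)·b = +2.66
Eliminate b (×(-250) and ×(-80), subtract): 29050·a = -462.200 → a = ∂h/∂x = -0.01591
Back-substitute: b = ∂h/∂y = -0.02082.
Flow = −∇h = (+0.01591 east, +0.02082 north), which points northeast.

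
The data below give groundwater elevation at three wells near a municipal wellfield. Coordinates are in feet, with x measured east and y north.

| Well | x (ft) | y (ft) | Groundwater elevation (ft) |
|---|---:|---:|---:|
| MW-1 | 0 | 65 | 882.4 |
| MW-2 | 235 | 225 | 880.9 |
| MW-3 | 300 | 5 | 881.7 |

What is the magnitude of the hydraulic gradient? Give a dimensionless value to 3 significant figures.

Taking MW-1 as reference: MW-2−MW-1 = (235, 160, -1.5); MW-3−MW-1 = (300, -60, -0.7).
Solve a·Δx + b·Δy = Δh: det = 235·(-60) − 300·160 = -62100.
∂h/∂x = [(-1.5)·(-60) − (-0.7)·160] / -62100 = -0.003253
∂h/∂y = [235·(-0.7) − 300·(-1.5)] / -62100 = -0.004597
|∇h| = √(-0.003253² + -0.004597²) = 0.005632

0.00563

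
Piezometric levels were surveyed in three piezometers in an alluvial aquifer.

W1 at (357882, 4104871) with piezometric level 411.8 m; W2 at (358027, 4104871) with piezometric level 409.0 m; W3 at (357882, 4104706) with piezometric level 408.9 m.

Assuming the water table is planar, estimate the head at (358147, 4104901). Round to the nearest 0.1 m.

407.2 m

∂h/∂x = (409.0 − 411.8) / (358027 − 357882) = -0.01931
∂h/∂y = (408.9 − 411.8) / (4104706 − 4104871) = +0.01758
h(358147, 4104901) = 411.8 + (-0.01931)·(265) + (+0.01758)·(30) = 411.8 -5.117 +0.527 = 407.210 m.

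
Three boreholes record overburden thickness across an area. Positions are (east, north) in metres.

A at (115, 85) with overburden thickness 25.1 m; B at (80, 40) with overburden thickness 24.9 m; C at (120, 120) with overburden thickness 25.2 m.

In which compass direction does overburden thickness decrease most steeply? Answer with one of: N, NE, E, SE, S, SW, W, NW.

Differences from A: to B (Δx, Δy, Δh) = (-35, -45, -0.2); to C = (5, 35, +0.1).
Determinant of the coordinate differences = (-35)·35 − 5·(-45) = -1000.
∂d/∂x = [(-0.2)·35 − (+0.1)·(-45)] / -1000 = +0.002500
∂d/∂y = [(-35)·(+0.1) − 5·(-0.2)] / -1000 = +0.002500
Steepest decrease is along −∇f = (-0.002500 E, -0.002500 N) → southwest.

SW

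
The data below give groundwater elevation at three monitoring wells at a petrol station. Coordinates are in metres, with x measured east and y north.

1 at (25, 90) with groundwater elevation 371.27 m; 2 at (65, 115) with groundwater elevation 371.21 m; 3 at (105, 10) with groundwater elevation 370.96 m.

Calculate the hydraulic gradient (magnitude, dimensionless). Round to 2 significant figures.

Differences from 1: to 2 (Δx, Δy, Δh) = (40, 25, -0.06); to 3 = (80, -80, -0.31).
Solve a·Δx + b·Δy = Δh: det = 40·(-80) − 80·25 = -5200.
∂h/∂x = [(-0.06)·(-80) − (-0.31)·25] / -5200 = -0.002413
∂h/∂y = [40·(-0.31) − 80·(-0.06)] / -5200 = +0.001462
|∇h| = √(-0.002413² + 0.001462²) = 0.002821

0.0028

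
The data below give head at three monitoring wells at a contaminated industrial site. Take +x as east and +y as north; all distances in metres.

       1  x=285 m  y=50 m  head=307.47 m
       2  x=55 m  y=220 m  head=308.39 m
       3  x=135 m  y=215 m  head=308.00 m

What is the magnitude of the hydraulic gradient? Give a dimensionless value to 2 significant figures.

Taking 1 as reference: 2−1 = (-230, 170, +0.92); 3−1 = (-150, 165, +0.53).
Solve a·Δx + b·Δy = Δh: det = (-230)·165 − (-150)·170 = -12450.
∂h/∂x = [(+0.92)·165 − (+0.53)·170] / -12450 = -0.004956
∂h/∂y = [(-230)·(+0.53) − (-150)·(+0.92)] / -12450 = -0.001293
|∇h| = √(-0.004956² + -0.001293²) = 0.005122

0.0051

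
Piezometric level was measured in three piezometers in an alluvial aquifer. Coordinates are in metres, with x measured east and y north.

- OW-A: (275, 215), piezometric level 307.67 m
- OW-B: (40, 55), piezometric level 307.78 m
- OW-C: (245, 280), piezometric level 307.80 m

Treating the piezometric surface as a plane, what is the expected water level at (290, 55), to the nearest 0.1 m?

307.4 m

With h = a·x + b·y + c and OW-A as origin, the differences give:
  (-235)·a + (-160)·b = +0.11
  (-30)·a + 65·b = +0.13
Eliminate b (×65 and ×(-160), subtract): -20075·a = 27.950 → a = ∂h/∂x = -0.001392
Back-substitute: b = ∂h/∂y = +0.001357.
h(290, 55) = 307.67 + (-0.001392)·(15) + (+0.001357)·(-160) = 307.67 -0.021 -0.217 = 307.432 m.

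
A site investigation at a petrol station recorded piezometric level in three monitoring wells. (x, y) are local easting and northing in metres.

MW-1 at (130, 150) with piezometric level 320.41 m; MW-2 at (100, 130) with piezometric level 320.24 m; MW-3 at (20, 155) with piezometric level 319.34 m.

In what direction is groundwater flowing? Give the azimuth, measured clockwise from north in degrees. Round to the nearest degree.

301°

Differences from MW-1: to MW-2 (Δx, Δy, Δh) = (-30, -20, -0.17); to MW-3 = (-110, 5, -1.07).
Determinant of the coordinate differences = (-30)·5 − (-110)·(-20) = -2350.
∂h/∂x = [(-0.17)·5 − (-1.07)·(-20)] / -2350 = +0.009468
∂h/∂y = [(-30)·(-1.07) − (-110)·(-0.17)] / -2350 = -0.005702
Flow direction (−∇h) has components (-0.009468 E, +0.005702 N).
Azimuth = atan2(E, N) = atan2(-0.009468, +0.005702) = 301.1° ≈ 301°.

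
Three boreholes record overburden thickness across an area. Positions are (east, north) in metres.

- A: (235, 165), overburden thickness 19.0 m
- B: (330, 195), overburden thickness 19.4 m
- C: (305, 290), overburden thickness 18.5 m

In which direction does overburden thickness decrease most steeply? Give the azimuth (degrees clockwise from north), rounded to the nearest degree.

319°

With d = a·x + b·y + c and A as origin, the differences give:
  95·a + 30·b = +0.4
  70·a + 125·b = -0.5
Eliminate b (×125 and ×30, subtract): 9775·a = 65.00 → a = ∂d/∂x = +0.006650
Back-substitute: b = ∂d/∂y = -0.007724.
Steepest decrease is along −∇f: components (-0.006650 E, +0.007724 N).
Azimuth = atan2(-0.006650, +0.007724) = 319.3° ≈ 319°.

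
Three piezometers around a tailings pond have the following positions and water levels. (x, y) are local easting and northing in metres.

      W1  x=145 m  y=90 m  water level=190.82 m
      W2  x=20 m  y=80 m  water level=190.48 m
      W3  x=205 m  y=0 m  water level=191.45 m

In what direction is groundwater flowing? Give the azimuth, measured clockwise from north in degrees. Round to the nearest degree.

Taking W1 as reference: W2−W1 = (-125, -10, -0.34); W3−W1 = (60, -90, +0.63).
Solve a·Δx + b·Δy = Δh: det = (-125)·(-90) − 60·(-10) = 11850.
∂h/∂x = [(-0.34)·(-90) − (+0.63)·(-10)] / 11850 = +0.003114
∂h/∂y = [(-125)·(+0.63) − 60·(-0.34)] / 11850 = -0.004924
Flow direction (−∇h) has components (-0.003114 E, +0.004924 N).
Azimuth = atan2(E, N) = atan2(-0.003114, +0.004924) = 327.7° ≈ 328°.

328°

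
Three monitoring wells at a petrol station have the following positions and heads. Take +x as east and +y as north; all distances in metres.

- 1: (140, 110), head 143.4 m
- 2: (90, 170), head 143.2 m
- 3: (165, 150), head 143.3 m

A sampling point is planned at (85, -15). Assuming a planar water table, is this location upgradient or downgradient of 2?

With h = a·x + b·y + c and 1 as origin, the differences give:
  (-50)·a + 60·b = -0.2
  25·a + 40·b = -0.1
Eliminate b (×40 and ×60, subtract): -3500·a = -2.00 → a = ∂h/∂x = +0.0005714
Back-substitute: b = ∂h/∂y = -0.002857.
Head at (85, -15) = 143.4 + (+0.0005714)·(-55) + (-0.002857)·(-125) = 143.73 m.
That is higher than the 143.2 m at 2, so the point is upgradient.

upgradient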